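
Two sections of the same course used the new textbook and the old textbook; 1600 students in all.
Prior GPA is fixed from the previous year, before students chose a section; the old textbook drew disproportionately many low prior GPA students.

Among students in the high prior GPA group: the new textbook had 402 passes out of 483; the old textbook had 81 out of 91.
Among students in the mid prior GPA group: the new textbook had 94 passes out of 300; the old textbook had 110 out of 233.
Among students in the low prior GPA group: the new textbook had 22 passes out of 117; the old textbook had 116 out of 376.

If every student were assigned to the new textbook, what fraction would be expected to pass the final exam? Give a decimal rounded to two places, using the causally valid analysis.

the old textbook is higher inside every prior GPA band stratum but the new textbook is higher in aggregate. Whether to stratify depends on how prior GPA band relates to the teaching method.
Since prior GPA band is a pre-existing factor (not a product of the teaching method) and it affects the outcome on its own, it is a confounder. The stratified rates, not the pooled rate, identify the causal effect.
Standardising the new textbook to the population prior GPA band mix: 0.359·402/483 + 0.333·94/300 + 0.308·22/117 = 0.461.

0.46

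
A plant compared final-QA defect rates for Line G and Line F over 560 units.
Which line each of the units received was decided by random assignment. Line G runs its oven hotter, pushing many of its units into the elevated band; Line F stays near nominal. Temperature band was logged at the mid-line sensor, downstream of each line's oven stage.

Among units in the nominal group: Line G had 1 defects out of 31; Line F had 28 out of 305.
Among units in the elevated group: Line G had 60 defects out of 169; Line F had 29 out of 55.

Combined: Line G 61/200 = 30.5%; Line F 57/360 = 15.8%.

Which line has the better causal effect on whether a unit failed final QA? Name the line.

In-process temperature band lies on the pathway line → in-process temperature band → outcome, so adjusting for it blocks the indirect effect. For the total causal effect of line, use the unadjusted pooled rates.
Pooled: Line G 30.5% vs Line F 15.8%; Line F is lower overall.

Line F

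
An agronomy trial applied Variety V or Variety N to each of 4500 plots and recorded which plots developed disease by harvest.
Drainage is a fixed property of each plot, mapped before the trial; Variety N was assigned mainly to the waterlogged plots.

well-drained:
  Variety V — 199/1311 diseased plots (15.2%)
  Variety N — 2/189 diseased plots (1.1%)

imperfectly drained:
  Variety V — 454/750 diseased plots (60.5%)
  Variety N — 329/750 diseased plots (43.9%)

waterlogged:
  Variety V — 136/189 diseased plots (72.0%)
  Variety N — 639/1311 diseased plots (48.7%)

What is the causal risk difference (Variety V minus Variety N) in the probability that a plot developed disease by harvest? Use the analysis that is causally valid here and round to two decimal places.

Within every field drainage level Variety N has the lower rate, yet pooled Variety V does — Simpson's reversal.
The imbalance in field drainage arose from how plots were allocated, not from anything the variety did; and field drainage independently affects the outcome. The pooled gap is confounded — condition on field drainage.
Adjusting over the population distribution of field drainage: 0.333·(0.152−0.011) + 0.333·(0.605−0.439) + 0.333·(0.720−0.487) = +0.180.

+0.18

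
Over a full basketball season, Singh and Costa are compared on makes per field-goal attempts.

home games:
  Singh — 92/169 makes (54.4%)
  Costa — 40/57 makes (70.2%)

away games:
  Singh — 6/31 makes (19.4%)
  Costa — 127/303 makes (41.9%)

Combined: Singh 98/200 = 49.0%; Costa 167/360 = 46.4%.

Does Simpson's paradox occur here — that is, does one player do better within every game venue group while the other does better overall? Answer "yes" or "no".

yes

Within each game venue level (home games 54.4% vs 70.2%; away games 19.4% vs 41.9%), Costa has the higher rate every time. Pooled: 49.0% vs 46.4% — Singh has the higher rate overall. The two comparisons disagree.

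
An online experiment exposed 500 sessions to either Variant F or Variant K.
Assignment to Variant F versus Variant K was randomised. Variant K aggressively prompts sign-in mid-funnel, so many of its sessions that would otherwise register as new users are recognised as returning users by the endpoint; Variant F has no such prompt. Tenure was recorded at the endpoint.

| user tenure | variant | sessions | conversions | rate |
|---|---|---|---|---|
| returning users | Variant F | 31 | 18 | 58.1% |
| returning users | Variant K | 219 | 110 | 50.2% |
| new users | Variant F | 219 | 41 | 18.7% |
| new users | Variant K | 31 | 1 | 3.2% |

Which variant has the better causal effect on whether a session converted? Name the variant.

The stratified and pooled comparisons disagree (Variant F wins within each user tenure; Variant K wins overall), so the answer turns on the causal role of user tenure.
User tenure is recorded after the variant and is itself shifted by it — it sits on the causal path from variant to outcome. Conditioning on a mediator would strip out part of the effect we want; the pooled comparison gives the total causal effect.
Pooled: Variant F 23.6% vs Variant K 44.4%; Variant K is higher overall.

Variant K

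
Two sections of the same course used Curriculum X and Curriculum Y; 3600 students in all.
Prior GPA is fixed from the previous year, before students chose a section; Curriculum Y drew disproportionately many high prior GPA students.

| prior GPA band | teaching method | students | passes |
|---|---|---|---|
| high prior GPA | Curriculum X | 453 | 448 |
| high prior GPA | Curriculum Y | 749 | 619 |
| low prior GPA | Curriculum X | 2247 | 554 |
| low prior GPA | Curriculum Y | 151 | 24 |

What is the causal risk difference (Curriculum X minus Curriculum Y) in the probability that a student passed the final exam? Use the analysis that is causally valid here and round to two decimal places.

+0.11

The imbalance in prior GPA band arose from how students were allocated, not from anything the teaching method did; and prior GPA band independently affects the outcome. The pooled gap is confounded — condition on prior GPA band.
Adjusting over the population distribution of prior GPA band: 0.334·(0.989−0.826) + 0.666·(0.247−0.159) = +0.113.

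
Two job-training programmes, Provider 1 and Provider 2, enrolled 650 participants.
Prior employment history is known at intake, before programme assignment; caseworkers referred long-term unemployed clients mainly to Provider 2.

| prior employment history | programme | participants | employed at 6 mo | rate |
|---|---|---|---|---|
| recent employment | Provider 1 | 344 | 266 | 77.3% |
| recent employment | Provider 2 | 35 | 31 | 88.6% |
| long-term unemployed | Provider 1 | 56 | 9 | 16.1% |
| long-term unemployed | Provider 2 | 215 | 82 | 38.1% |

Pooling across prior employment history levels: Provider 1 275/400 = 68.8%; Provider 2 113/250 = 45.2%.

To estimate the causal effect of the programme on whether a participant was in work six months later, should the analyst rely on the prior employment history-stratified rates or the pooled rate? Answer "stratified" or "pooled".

Prior employment history differs across programmes for reasons unrelated to any effect of the programme itself, and it separately predicts the outcome — a classic confounder. We must compare within prior employment history levels.
Within each level — recent employment: 77.3% vs 88.6%; long-term unemployed: 16.1% vs 38.1% — Provider 2 is higher every time.

stratified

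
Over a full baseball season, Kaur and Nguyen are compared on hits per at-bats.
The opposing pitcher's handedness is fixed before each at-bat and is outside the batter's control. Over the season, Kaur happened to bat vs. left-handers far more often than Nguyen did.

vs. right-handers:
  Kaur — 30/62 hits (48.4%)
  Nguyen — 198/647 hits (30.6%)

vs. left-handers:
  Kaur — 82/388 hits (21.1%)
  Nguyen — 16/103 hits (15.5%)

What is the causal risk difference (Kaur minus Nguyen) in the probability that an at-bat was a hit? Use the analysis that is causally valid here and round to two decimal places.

Within every pitcher handedness level Kaur has the higher rate, yet pooled Nguyen does — Simpson's reversal.
Pitcher handedness differs across players for reasons unrelated to any effect of the player itself, and it separately predicts the outcome — a classic confounder. We must compare within pitcher handedness levels.
Adjusting over the population distribution of pitcher handedness: 0.591·(0.484−0.306) + 0.409·(0.211−0.155) = +0.128.

+0.13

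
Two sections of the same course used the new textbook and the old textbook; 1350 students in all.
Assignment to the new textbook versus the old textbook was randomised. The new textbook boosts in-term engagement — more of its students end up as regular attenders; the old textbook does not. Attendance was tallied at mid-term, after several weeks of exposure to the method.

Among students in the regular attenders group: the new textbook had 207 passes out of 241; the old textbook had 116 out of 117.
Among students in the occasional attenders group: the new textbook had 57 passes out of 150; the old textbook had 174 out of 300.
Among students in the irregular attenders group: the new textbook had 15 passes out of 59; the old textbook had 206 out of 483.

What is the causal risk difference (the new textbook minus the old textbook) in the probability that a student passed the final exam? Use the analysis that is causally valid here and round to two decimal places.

+0.07

The mid-term attendance-specific comparison favours the old textbook throughout, but the pooled figures favour the new textbook. The question is whether to condition on mid-term attendance.
Because the teaching method influences mid-term attendance, mid-term attendance is a post-treatment mediator, not a confounder. Stratifying on it would bias the estimate; the causal effect is the crude pooled difference.
The causal difference is the pooled difference: 0.620 − 0.551 = +0.069.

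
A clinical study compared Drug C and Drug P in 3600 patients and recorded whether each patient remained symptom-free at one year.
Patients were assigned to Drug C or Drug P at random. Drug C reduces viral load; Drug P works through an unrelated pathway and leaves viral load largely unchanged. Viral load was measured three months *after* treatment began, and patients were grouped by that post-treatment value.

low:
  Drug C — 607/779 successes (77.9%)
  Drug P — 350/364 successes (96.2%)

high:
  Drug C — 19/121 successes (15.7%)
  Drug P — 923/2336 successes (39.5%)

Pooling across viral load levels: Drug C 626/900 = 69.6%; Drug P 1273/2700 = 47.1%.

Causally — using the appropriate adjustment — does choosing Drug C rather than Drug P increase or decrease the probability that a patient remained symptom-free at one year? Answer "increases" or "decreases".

increases

The viral load-specific comparison favours Drug P throughout, but the pooled figures favour Drug C. The question is whether to condition on viral load.
The distribution of viral load is itself part of what the drug does — it is an intermediate outcome. Holding it fixed would remove that part of the effect; the total effect is the pooled difference.
Pooled: Drug C 69.6% vs Drug P 47.1%; Drug C is higher overall.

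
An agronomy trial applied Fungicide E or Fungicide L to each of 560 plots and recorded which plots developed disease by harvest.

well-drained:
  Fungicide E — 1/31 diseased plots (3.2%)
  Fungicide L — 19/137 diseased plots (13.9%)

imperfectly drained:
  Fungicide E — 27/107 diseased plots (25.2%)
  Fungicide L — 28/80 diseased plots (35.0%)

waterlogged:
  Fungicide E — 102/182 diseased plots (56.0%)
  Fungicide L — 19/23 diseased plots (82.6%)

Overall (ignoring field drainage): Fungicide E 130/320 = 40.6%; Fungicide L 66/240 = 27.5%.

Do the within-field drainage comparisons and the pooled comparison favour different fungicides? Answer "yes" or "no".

Within each field drainage level (well-drained 3.2% vs 13.9%; imperfectly drained 25.2% vs 35.0%; waterlogged 56.0% vs 82.6%), Fungicide E has the lower rate every time. Pooled: 40.6% vs 27.5% — Fungicide L has the lower rate overall. The two comparisons disagree.

yes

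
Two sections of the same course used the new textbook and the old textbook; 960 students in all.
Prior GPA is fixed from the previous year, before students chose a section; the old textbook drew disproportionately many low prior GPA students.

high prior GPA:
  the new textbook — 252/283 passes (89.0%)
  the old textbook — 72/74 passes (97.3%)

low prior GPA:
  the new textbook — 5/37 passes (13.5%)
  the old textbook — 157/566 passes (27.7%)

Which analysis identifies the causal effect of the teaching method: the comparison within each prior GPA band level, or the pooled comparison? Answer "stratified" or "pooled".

The stratified and pooled comparisons disagree (the old textbook wins within each prior GPA band; the new textbook wins overall), so the answer turns on the causal role of prior GPA band.
Prior GPA band is set before the teaching method has any effect — it is not caused by the teaching method — and it independently drives the outcome. That makes it a confounder, so the causal comparison is within prior GPA band levels.
Within each level — high prior GPA: 89.0% vs 97.3%; low prior GPA: 13.5% vs 27.7% — the old textbook is higher every time.

stratified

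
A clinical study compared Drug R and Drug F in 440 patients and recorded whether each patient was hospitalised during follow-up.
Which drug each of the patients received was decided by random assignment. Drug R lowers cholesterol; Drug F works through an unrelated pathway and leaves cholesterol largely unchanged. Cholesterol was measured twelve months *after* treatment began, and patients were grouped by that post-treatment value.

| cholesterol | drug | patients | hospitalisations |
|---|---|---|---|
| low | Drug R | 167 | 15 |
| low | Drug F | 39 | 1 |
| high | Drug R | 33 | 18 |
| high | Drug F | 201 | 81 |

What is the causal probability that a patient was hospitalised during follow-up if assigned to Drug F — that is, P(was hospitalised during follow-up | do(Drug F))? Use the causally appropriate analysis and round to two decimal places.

0.34

Cholesterol is recorded after the drug and is itself shifted by it — it sits on the causal path from drug to outcome. Conditioning on a mediator would strip out part of the effect we want; the pooled comparison gives the total causal effect.
So P(outcome | do(Drug F)) is just the pooled rate for Drug F: 82/240 = 0.342.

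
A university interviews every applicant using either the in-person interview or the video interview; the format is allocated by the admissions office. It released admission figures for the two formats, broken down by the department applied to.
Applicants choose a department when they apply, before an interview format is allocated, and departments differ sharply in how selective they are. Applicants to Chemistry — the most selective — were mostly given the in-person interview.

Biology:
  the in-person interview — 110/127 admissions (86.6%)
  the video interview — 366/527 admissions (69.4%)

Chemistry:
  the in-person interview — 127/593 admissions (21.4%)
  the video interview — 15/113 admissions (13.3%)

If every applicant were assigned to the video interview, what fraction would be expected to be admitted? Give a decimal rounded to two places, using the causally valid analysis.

The stratified and pooled comparisons disagree (the in-person interview wins within each department; the video interview wins overall), so the answer turns on the causal role of department.
Department differs across interview formats for reasons unrelated to any effect of the interview format itself, and it separately predicts the outcome — a classic confounder. We must compare within department levels.
Standardising the video interview to the population department mix: 0.481·366/527 + 0.519·15/113 = 0.403.

0.40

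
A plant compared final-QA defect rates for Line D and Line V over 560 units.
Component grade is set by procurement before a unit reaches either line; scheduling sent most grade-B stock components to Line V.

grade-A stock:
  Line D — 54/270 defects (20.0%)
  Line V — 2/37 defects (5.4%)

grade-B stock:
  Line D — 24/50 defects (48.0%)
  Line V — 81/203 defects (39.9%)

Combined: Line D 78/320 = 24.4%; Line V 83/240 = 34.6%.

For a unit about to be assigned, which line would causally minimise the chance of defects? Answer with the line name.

Nothing the line does changes component grade; the imbalance is an allocation artefact. With component grade also predicting the outcome, the pooled figure is confounded, and the within-stratum comparison is the causal one.
Within each level — grade-A stock: 20.0% vs 5.4%; grade-B stock: 48.0% vs 39.9% — Line V is lower every time.

Line V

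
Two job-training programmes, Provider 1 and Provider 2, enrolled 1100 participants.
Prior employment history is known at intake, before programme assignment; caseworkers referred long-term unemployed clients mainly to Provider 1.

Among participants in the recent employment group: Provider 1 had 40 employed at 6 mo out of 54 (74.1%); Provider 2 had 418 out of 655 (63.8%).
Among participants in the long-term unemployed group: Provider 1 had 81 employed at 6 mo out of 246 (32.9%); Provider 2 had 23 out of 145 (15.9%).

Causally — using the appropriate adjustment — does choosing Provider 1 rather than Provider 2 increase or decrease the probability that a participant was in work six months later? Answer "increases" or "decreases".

Since prior employment history is a pre-existing factor (not a product of the programme) and it affects the outcome on its own, it is a confounder. The stratified rates, not the pooled rate, identify the causal effect.
Within each level — recent employment: 74.1% vs 63.8%; long-term unemployed: 32.9% vs 15.9% — Provider 1 is higher every time.

increases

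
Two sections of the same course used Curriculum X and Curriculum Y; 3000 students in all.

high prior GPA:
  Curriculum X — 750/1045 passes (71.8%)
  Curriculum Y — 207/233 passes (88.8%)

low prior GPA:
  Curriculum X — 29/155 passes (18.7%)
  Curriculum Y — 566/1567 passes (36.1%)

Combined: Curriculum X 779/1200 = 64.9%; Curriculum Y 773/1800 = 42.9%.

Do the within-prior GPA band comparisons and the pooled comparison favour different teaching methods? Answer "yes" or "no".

yes

Within each prior GPA band level (high prior GPA 71.8% vs 88.8%; low prior GPA 18.7% vs 36.1%), Curriculum Y has the higher rate every time. Pooled: 64.9% vs 42.9% — Curriculum X has the higher rate overall. The two comparisons disagree.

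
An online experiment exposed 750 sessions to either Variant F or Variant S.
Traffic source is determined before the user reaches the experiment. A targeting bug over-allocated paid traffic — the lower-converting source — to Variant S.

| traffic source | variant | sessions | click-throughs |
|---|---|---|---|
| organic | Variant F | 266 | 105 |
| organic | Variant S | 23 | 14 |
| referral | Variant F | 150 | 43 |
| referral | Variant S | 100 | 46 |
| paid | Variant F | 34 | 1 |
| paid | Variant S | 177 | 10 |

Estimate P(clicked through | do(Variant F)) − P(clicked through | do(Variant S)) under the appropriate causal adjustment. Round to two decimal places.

Traffic source satisfies the back-door criterion: it is not a descendant of the variant, and it blocks the spurious path from variant to outcome. Adjusting for it (i.e., using the within-traffic source rates) gives the causal effect.
Adjusting over the population distribution of traffic source: 0.385·(0.395−0.609) + 0.333·(0.287−0.460) + 0.281·(0.029−0.056) = -0.148.

-0.15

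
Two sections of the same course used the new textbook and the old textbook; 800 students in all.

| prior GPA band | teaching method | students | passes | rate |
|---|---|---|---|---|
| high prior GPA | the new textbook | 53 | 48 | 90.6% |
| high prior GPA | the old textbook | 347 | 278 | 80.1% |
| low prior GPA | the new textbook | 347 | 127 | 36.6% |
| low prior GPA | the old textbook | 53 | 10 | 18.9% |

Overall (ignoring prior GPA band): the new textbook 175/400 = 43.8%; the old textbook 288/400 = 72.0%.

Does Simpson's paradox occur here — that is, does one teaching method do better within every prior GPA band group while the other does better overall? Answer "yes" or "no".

Within each prior GPA band level (high prior GPA 90.6% vs 80.1%; low prior GPA 36.6% vs 18.9%), the new textbook has the higher rate every time. Pooled: 43.8% vs 72.0% — the old textbook has the higher rate overall. The two comparisons disagree.

yes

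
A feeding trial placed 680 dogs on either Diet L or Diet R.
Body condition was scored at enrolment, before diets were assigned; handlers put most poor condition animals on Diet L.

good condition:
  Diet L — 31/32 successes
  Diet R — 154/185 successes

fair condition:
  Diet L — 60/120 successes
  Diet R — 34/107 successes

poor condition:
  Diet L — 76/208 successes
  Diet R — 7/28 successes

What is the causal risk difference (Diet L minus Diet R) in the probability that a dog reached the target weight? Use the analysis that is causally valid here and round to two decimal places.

+0.14

The imbalance in starting body condition arose from how dogs were allocated, not from anything the diet did; and starting body condition independently affects the outcome. The pooled gap is confounded — condition on starting body condition.
Adjusting over the population distribution of starting body condition: 0.319·(0.969−0.832) + 0.334·(0.500−0.318) + 0.347·(0.365−0.250) = +0.144.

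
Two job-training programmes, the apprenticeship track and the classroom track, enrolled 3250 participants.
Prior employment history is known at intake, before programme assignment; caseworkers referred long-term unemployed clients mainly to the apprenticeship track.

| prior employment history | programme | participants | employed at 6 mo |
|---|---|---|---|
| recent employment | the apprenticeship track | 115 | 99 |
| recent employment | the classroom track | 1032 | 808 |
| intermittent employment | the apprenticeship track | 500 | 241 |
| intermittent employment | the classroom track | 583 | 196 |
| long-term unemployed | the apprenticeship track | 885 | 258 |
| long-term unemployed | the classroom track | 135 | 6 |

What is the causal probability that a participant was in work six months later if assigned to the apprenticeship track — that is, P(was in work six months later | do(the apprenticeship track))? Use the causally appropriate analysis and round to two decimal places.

Prior employment history satisfies the back-door criterion: it is not a descendant of the programme, and it blocks the spurious path from programme to outcome. Adjusting for it (i.e., using the within-prior employment history rates) gives the causal effect.
Standardising the apprenticeship track to the population prior employment history mix: 0.353·99/115 + 0.333·241/500 + 0.314·258/885 = 0.556.

0.56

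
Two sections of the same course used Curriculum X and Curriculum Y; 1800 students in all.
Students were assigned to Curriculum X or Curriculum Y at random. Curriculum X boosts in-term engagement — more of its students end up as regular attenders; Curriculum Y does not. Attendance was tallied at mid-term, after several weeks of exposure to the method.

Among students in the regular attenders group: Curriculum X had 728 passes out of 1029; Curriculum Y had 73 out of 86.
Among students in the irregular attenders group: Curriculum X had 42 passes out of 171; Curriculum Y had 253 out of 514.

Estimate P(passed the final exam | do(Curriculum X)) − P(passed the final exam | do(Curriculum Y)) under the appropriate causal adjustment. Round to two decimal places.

The distribution of mid-term attendance is itself part of what the teaching method does — it is an intermediate outcome. Holding it fixed would remove that part of the effect; the total effect is the pooled difference.
The causal difference is the pooled difference: 0.642 − 0.543 = +0.098.

+0.10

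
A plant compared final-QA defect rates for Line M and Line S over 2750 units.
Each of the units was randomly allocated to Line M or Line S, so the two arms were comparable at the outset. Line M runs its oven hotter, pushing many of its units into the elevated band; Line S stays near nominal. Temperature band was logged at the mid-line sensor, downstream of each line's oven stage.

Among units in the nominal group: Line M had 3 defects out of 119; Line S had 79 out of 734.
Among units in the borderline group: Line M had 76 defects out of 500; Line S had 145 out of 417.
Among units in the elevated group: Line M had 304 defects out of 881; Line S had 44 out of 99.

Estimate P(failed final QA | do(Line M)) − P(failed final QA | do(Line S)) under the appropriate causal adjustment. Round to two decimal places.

+0.04

The in-process temperature band-specific comparison favours Line M throughout, but the pooled figures favour Line S. The question is whether to condition on in-process temperature band.
In-process temperature band here is a post-treatment variable shaped by the line; conditioning on it would introduce bias rather than remove it. The overall comparison is the causal one.
The causal difference is the pooled difference: 0.255 − 0.214 = +0.041.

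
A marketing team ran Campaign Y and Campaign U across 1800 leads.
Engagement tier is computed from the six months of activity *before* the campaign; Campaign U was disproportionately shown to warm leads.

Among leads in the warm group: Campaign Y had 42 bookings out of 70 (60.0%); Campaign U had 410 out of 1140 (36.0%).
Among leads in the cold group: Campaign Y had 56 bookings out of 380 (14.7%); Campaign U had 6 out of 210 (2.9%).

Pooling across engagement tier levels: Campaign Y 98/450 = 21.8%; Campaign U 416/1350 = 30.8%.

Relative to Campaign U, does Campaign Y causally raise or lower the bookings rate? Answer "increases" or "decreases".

The engagement tier-specific comparison favours Campaign Y throughout, but the pooled figures favour Campaign U. The question is whether to condition on engagement tier.
Since engagement tier is a pre-existing factor (not a product of the campaign) and it affects the outcome on its own, it is a confounder. The stratified rates, not the pooled rate, identify the causal effect.
Within each level — warm: 60.0% vs 36.0%; cold: 14.7% vs 2.9% — Campaign Y is higher every time.

increases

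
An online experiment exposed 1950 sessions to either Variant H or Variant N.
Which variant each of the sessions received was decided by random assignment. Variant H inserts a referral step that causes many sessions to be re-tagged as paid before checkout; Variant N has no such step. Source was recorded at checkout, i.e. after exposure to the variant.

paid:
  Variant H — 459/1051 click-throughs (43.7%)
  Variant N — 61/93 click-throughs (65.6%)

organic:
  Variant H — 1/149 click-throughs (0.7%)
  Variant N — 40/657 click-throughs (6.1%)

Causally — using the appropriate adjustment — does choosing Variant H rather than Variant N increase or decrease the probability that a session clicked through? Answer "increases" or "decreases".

increases

Variant N is higher inside every traffic source stratum but Variant H is higher in aggregate. Whether to stratify depends on how traffic source relates to the variant.
Traffic source here is a post-treatment variable shaped by the variant; conditioning on it would introduce bias rather than remove it. The overall comparison is the causal one.
Pooled: Variant H 38.3% vs Variant N 13.5%; Variant H is higher overall.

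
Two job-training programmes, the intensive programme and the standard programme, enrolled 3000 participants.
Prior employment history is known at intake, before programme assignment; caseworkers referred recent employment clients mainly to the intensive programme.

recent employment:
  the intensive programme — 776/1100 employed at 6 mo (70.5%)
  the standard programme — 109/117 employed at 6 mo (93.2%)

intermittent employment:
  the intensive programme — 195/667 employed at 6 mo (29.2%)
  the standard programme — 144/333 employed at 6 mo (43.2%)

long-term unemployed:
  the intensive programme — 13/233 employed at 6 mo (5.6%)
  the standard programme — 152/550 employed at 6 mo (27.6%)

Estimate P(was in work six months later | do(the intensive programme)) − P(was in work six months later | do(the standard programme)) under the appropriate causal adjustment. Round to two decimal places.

Within every prior employment history level the standard programme has the higher rate, yet pooled the intensive programme does — Simpson's reversal.
Prior employment history differs across programmes for reasons unrelated to any effect of the programme itself, and it separately predicts the outcome — a classic confounder. We must compare within prior employment history levels.
Adjusting over the population distribution of prior employment history: 0.406·(0.705−0.932) + 0.333·(0.292−0.432) + 0.261·(0.056−0.276) = -0.196.

-0.20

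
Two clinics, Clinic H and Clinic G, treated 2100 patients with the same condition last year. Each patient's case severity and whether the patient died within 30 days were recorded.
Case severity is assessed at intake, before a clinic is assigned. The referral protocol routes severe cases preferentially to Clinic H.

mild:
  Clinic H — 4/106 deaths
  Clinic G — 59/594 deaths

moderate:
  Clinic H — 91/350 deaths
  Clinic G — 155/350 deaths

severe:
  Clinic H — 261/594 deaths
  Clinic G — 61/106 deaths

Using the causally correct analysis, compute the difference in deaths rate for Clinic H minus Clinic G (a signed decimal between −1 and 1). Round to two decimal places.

-0.13

Clinic H is lower inside every case severity stratum but Clinic G is lower in aggregate. Whether to stratify depends on how case severity relates to the clinic.
Since case severity is a pre-existing factor (not a product of the clinic) and it affects the outcome on its own, it is a confounder. The stratified rates, not the pooled rate, identify the causal effect.
Adjusting over the population distribution of case severity: 0.333·(0.038−0.099) + 0.333·(0.260−0.443) + 0.333·(0.439−0.575) = -0.127.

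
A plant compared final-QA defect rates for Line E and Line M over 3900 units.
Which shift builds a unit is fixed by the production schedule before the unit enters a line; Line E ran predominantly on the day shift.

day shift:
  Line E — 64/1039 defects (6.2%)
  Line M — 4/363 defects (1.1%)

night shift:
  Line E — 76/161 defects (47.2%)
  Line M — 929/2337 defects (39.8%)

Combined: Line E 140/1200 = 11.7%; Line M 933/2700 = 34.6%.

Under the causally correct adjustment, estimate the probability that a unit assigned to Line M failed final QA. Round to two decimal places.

0.26

Since shift is a pre-existing factor (not a product of the line) and it affects the outcome on its own, it is a confounder. The stratified rates, not the pooled rate, identify the causal effect.
Standardising Line M to the population shift mix: 0.359·4/363 + 0.641·929/2337 = 0.259.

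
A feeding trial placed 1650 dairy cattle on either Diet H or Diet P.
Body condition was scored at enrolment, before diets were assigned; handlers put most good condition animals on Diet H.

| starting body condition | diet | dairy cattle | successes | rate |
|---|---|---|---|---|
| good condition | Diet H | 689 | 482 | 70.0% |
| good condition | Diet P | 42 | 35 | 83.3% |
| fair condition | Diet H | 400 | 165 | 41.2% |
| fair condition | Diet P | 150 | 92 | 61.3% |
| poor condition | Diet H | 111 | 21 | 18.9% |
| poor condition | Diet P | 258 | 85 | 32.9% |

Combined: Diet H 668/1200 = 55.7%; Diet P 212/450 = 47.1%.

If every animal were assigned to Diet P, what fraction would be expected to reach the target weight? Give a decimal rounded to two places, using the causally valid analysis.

0.65

The stratified and pooled comparisons disagree (Diet P wins within each starting body condition; Diet H wins overall), so the answer turns on the causal role of starting body condition.
Since starting body condition is a pre-existing factor (not a product of the diet) and it affects the outcome on its own, it is a confounder. The stratified rates, not the pooled rate, identify the causal effect.
Standardising Diet P to the population starting body condition mix: 0.443·35/42 + 0.333·92/150 + 0.224·85/258 = 0.647.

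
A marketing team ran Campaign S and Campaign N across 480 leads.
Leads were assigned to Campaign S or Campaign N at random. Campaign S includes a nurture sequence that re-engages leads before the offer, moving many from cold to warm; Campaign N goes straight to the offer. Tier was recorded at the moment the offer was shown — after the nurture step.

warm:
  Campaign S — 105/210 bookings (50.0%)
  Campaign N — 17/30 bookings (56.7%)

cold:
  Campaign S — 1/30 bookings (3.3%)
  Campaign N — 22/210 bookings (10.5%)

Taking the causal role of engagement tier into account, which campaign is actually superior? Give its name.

The stratified and pooled comparisons disagree (Campaign N wins within each engagement tier; Campaign S wins overall), so the answer turns on the causal role of engagement tier.
Engagement tier lies on the pathway campaign → engagement tier → outcome, so adjusting for it blocks the indirect effect. For the total causal effect of campaign, use the unadjusted pooled rates.
Pooled: Campaign S 44.2% vs Campaign N 16.2%; Campaign S is higher overall.

Campaign S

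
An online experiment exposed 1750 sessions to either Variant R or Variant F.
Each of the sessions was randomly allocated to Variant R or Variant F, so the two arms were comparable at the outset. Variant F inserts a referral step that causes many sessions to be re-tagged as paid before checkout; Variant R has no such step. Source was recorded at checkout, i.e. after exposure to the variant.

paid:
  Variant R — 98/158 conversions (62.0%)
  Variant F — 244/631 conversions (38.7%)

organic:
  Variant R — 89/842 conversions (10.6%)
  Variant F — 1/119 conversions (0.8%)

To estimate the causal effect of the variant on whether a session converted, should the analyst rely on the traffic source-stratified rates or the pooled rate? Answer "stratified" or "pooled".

pooled

Because the variant influences traffic source, traffic source is a post-treatment mediator, not a confounder. Stratifying on it would bias the estimate; the causal effect is the crude pooled difference.
Pooled: Variant R 18.7% vs Variant F 32.7%; Variant F is higher overall.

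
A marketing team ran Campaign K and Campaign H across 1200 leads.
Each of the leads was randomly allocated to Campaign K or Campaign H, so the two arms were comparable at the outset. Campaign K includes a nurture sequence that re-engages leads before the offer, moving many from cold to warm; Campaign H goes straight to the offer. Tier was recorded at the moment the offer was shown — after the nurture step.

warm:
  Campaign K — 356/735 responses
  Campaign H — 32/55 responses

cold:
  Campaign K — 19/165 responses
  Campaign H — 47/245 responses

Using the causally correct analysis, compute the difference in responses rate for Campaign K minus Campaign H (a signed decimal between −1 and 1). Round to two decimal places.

+0.15

Engagement tier here is a post-treatment variable shaped by the campaign; conditioning on it would introduce bias rather than remove it. The overall comparison is the causal one.
The causal difference is the pooled difference: 0.417 − 0.263 = +0.153.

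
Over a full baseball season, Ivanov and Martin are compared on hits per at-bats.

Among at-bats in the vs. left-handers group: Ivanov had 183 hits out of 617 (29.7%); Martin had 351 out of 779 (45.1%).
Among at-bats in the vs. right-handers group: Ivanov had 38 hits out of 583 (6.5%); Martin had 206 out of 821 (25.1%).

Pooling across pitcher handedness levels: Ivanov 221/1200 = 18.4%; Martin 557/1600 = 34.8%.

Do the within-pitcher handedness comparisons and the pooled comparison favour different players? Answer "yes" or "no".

no

Within each pitcher handedness level (vs. left-handers 29.7% vs 45.1%; vs. right-handers 6.5% vs 25.1%), Martin has the higher rate every time. Pooled: 18.4% vs 34.8% — Martin has the higher rate overall. They agree.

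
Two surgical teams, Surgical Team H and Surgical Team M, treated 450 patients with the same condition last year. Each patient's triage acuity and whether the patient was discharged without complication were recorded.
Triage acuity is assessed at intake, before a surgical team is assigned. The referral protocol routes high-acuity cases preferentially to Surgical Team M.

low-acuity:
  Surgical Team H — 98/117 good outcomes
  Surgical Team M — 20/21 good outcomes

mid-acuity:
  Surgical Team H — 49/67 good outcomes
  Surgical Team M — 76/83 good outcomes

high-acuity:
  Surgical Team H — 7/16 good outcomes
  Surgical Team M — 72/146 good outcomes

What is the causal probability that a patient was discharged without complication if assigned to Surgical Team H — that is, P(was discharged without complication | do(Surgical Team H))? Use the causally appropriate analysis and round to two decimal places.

Nothing the surgical team does changes triage acuity; the imbalance is an allocation artefact. With triage acuity also predicting the outcome, the pooled figure is confounded, and the within-stratum comparison is the causal one.
Standardising Surgical Team H to the population triage acuity mix: 0.307·98/117 + 0.333·49/67 + 0.360·7/16 = 0.658.

0.66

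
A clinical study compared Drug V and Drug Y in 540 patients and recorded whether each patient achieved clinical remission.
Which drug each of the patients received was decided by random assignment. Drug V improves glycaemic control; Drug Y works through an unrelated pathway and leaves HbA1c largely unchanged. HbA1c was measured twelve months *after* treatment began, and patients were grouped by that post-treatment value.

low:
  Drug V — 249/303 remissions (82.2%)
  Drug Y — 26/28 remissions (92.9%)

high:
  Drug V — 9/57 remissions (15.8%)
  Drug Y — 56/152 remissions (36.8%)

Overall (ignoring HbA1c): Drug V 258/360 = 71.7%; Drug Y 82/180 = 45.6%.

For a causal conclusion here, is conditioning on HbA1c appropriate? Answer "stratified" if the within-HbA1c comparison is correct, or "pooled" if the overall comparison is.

Drug Y is higher inside every HbA1c stratum but Drug V is higher in aggregate. Whether to stratify depends on how HbA1c relates to the drug.
HbA1c here is a post-treatment variable shaped by the drug; conditioning on it would introduce bias rather than remove it. The overall comparison is the causal one.
Pooled: Drug V 71.7% vs Drug Y 45.6%; Drug V is higher overall.

pooled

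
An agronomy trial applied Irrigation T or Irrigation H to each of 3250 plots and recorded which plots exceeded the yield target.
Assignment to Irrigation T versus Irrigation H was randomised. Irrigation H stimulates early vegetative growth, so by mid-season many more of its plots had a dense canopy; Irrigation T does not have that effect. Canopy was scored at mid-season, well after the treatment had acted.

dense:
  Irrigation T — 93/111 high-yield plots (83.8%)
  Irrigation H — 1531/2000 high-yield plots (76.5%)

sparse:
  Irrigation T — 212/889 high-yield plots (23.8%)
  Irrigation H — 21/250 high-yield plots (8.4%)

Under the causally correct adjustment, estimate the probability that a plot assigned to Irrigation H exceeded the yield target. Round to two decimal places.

0.69

Mid-season canopy is downstream of the irrigation. One should not condition on a consequence of treatment, so the overall rates are the right comparison.
So P(outcome | do(Irrigation H)) is just the pooled rate for Irrigation H: 1552/2250 = 0.690.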